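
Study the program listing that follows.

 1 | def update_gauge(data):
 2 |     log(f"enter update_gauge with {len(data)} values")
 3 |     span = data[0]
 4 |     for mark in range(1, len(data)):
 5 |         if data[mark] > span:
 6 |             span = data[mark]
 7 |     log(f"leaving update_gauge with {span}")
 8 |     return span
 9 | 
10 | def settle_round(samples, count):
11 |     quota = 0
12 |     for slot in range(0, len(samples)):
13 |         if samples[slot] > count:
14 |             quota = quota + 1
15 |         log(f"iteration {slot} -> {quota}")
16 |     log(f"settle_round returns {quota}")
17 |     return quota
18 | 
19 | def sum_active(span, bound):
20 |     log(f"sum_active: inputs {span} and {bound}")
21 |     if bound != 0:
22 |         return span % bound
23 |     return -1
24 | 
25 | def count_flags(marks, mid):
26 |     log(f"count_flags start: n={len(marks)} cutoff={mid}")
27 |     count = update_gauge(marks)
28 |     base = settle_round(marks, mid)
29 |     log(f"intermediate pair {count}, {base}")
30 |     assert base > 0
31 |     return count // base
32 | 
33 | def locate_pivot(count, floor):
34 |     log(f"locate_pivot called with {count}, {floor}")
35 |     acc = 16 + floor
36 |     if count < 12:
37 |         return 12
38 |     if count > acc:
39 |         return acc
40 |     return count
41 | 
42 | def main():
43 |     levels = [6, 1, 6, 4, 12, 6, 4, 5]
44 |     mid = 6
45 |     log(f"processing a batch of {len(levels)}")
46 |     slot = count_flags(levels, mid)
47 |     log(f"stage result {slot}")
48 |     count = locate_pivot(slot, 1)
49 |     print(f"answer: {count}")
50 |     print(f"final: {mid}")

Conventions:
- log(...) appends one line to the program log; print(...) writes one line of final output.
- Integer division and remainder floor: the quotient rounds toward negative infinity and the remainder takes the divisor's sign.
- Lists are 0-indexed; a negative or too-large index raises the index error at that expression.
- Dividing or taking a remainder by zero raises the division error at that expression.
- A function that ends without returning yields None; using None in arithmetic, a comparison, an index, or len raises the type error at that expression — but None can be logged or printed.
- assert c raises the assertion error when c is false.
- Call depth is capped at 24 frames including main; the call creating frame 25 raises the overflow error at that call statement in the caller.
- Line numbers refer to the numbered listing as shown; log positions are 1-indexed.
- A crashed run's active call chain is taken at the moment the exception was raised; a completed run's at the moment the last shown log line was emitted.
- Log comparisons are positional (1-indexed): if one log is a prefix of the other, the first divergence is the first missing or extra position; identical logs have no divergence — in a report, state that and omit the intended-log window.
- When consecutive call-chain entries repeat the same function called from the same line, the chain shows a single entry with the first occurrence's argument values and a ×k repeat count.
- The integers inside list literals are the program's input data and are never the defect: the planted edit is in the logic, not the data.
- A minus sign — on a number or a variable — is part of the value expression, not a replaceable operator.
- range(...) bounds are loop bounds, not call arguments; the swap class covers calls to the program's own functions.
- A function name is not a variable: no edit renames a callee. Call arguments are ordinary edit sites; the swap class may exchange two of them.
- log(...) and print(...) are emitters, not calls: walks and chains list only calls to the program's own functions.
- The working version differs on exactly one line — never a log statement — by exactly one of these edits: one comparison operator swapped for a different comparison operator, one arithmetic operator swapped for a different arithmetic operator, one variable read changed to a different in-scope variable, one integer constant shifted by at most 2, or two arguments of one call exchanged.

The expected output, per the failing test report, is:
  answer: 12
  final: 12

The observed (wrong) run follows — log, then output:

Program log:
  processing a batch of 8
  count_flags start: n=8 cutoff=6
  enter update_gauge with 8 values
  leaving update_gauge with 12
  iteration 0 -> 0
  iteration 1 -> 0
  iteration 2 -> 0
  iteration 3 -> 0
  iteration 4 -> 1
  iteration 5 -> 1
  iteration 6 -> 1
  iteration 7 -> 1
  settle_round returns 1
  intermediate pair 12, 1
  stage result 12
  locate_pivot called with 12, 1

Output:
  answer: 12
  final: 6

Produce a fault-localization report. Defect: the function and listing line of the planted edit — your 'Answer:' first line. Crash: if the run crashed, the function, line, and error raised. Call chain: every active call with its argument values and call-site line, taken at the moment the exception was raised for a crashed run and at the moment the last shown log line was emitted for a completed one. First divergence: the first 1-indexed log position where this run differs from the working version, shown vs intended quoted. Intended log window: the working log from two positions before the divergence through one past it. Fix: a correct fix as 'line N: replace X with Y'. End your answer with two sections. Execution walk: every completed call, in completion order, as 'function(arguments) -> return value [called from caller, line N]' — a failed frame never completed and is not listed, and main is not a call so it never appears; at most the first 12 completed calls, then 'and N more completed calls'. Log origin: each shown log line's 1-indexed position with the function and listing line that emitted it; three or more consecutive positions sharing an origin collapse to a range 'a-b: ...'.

Answer: the defect is in main at line 50.
The tell: Nothing in the log betrays the bug — only the output does.
Call chain: main -> locate_pivot(12, 1) (called at line 48).
First divergence: none (the log streams are identical).
Execution walk:
  update_gauge([6, 1, 6, 4, 12, 6, 4, 5]) -> 12  [called from count_flags, line 27]
  settle_round([6, 1, 6, 4, 12, 6, 4, 5], 6) -> 1  [called from count_flags, line 28]
  count_flags([6, 1, 6, 4, 12, 6, 4, 5], 6) -> 12  [called from main, line 46]
  locate_pivot(12, 1) -> 12  [called from main, line 48]
Log origins:
  1: emitted by main (line 45)
  2: emitted by count_flags (line 26)
  3: emitted by update_gauge (line 2)
  4: emitted by update_gauge (line 7)
  5-12: emitted by settle_round (line 15)
  13: emitted by settle_round (line 16)
  14: emitted by count_flags (line 29)
  15: emitted by main (line 47)
  16: emitted by locate_pivot (line 34)
A correct fix: line 50: replace `mid` with `slot`.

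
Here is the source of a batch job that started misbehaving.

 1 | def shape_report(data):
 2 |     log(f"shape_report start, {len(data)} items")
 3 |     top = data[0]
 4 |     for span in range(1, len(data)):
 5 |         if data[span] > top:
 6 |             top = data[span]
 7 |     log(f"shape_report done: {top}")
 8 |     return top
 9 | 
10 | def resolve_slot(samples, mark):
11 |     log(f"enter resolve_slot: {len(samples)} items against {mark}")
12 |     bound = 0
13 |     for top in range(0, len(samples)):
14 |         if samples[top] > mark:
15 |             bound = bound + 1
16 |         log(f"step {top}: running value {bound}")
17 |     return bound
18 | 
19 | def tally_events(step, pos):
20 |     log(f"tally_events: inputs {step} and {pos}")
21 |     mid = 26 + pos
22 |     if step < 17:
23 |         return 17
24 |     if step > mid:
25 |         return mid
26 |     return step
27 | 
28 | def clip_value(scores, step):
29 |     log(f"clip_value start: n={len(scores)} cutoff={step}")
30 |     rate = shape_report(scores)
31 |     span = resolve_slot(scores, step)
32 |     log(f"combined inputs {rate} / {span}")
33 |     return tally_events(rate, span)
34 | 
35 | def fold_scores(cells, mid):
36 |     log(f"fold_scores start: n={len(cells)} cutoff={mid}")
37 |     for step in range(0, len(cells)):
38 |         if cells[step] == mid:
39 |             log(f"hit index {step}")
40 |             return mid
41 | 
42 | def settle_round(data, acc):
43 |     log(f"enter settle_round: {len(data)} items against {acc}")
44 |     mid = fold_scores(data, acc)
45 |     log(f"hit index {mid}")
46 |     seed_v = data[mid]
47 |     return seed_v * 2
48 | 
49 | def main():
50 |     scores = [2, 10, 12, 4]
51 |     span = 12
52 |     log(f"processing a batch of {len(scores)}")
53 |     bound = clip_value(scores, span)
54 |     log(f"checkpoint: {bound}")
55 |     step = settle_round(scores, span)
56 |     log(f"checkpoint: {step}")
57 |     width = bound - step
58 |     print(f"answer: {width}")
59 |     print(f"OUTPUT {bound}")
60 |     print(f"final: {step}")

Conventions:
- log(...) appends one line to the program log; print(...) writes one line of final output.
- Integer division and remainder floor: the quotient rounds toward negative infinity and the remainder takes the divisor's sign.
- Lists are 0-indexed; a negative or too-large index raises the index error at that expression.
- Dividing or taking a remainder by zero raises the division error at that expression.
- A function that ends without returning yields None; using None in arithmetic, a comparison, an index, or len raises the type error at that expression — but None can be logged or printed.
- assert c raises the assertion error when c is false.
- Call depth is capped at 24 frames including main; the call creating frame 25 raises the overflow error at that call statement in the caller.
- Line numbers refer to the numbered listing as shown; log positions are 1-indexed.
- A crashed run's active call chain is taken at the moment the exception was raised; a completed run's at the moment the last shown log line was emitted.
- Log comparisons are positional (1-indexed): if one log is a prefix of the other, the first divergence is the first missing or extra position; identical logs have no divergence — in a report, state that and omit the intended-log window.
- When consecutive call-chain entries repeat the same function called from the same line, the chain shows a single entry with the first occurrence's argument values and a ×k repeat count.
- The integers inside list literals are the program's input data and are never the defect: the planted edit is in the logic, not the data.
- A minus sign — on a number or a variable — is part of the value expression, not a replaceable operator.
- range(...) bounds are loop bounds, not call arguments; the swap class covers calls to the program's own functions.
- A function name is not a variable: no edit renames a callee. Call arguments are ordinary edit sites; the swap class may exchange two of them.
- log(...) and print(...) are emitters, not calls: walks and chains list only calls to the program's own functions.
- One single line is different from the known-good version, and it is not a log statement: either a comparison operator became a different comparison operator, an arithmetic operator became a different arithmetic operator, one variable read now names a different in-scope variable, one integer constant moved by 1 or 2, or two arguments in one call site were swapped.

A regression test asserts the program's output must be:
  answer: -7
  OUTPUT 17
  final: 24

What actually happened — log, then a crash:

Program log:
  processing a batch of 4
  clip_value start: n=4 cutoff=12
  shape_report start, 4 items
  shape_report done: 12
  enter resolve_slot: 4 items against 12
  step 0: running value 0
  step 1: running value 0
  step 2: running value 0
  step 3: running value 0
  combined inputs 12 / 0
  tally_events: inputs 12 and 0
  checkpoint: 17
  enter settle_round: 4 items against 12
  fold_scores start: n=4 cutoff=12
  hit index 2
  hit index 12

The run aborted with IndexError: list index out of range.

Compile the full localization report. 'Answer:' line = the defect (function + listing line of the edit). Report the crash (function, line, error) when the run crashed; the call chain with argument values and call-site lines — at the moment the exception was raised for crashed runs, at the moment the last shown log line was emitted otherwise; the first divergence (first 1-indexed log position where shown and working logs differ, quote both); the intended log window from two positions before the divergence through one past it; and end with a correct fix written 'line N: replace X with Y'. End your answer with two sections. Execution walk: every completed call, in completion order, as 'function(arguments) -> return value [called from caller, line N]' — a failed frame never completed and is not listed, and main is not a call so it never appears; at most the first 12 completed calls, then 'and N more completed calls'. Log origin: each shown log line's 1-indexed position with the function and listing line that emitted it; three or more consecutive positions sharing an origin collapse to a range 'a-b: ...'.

Answer: the defect is in fold_scores at line 40.
Key observation: The earliest visible damage is log position 16 — 'hit index 12' rather than the intended 'hit index 2'.
Crash: settle_round, line 46, IndexError.
Call chain: main -> settle_round([2, 10, 12, 4], 12) (called at line 55).
First divergence: at position 16 the run shows 'hit index 12' where the working version logs 'hit index 2'.
Intended log window:
  14: fold_scores start: n=4 cutoff=12
  15: hit index 2
  16: hit index 2
  17: checkpoint: 24
Execution walk:
  shape_report([2, 10, 12, 4]) -> 12  [called from clip_value, line 30]
  resolve_slot([2, 10, 12, 4], 12) -> 0  [called from clip_value, line 31]
  tally_events(12, 0) -> 17  [called from clip_value, line 33]
  clip_value([2, 10, 12, 4], 12) -> 17  [called from main, line 53]
  fold_scores([2, 10, 12, 4], 12) -> 12  [called from settle_round, line 44]
Log line origins:
  1: logged in main at line 52
  2: logged in clip_value at line 29
  3: logged in shape_report at line 2
  4: logged in shape_report at line 7
  5: logged in resolve_slot at line 11
  6-9: logged in resolve_slot at line 16
  10: logged in clip_value at line 32
  11: logged in tally_events at line 20
  12: logged in main at line 54
  13: logged in settle_round at line 43
  14: logged in fold_scores at line 36
  15: logged in fold_scores at line 39
  16: logged in settle_round at line 45
A correct fix: line 40: replace `mid` with `step`.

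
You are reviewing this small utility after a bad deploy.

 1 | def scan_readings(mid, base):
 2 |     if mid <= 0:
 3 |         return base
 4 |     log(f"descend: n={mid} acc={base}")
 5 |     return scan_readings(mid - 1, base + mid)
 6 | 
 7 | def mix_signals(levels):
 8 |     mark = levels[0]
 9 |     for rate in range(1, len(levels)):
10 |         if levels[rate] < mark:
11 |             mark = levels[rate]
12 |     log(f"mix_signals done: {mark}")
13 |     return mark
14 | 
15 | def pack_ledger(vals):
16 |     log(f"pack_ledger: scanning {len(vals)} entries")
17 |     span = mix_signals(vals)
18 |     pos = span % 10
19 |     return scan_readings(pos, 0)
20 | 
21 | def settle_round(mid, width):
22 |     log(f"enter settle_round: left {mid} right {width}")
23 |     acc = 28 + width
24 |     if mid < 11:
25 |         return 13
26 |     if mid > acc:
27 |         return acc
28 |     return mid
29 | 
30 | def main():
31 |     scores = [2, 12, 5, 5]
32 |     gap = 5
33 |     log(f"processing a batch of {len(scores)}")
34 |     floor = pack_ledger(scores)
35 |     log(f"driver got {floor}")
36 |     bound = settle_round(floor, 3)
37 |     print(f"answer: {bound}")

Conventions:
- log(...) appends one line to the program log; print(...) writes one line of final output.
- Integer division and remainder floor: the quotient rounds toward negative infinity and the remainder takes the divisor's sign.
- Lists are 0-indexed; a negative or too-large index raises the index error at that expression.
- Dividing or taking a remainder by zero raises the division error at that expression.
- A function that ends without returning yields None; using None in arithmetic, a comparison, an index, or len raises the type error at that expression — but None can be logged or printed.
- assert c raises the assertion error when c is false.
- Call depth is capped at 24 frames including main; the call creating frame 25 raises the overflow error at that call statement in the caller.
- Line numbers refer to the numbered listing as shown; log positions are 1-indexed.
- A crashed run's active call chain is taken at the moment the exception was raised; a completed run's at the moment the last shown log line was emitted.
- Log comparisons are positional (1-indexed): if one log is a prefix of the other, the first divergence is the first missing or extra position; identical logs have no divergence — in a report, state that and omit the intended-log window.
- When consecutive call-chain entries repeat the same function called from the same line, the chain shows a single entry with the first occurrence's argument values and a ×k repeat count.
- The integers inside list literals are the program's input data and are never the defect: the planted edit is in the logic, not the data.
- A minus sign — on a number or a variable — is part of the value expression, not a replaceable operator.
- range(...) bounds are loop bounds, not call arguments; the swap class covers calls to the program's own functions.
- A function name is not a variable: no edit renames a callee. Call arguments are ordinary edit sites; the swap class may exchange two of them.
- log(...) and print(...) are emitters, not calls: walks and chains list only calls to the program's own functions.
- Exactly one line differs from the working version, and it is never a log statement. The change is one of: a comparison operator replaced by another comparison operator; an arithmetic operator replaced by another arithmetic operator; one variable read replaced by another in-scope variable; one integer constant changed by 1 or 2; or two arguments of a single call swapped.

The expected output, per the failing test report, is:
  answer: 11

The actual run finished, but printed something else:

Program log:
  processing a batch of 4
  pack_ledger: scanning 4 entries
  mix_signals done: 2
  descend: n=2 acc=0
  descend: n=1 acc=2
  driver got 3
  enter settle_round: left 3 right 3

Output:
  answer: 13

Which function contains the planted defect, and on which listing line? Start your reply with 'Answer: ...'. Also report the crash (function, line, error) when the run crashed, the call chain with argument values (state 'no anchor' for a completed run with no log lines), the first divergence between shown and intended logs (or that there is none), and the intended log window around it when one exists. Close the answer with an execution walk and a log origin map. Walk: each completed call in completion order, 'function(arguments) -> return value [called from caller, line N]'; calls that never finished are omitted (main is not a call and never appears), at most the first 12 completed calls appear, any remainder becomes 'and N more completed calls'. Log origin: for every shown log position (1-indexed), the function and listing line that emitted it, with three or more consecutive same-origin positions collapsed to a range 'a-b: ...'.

Answer: the defect is in settle_round at line 25.
The tell: Every logged value matches the working version; the printed result is what differs.
Call chain: main -> settle_round(3, 3) (called at line 36).
First divergence: there is none — every log position agrees.
Execution walk:
  mix_signals([2, 12, 5, 5]) -> 2  [called from pack_ledger, line 17]
  scan_readings(0, 3) -> 3  [called from scan_readings, line 5]
  scan_readings(1, 2) -> 3  [called from scan_readings, line 5]
  scan_readings(2, 0) -> 3  [called from pack_ledger, line 19]
  pack_ledger([2, 12, 5, 5]) -> 3  [called from main, line 34]
  settle_round(3, 3) -> 13  [called from main, line 36]
Origin of each log line:
  1 — main, line 33
  2 — pack_ledger, line 16
  3 — mix_signals, line 12
  4 — scan_readings, line 4
  5 — scan_readings, line 4
  6 — main, line 35
  7 — settle_round, line 22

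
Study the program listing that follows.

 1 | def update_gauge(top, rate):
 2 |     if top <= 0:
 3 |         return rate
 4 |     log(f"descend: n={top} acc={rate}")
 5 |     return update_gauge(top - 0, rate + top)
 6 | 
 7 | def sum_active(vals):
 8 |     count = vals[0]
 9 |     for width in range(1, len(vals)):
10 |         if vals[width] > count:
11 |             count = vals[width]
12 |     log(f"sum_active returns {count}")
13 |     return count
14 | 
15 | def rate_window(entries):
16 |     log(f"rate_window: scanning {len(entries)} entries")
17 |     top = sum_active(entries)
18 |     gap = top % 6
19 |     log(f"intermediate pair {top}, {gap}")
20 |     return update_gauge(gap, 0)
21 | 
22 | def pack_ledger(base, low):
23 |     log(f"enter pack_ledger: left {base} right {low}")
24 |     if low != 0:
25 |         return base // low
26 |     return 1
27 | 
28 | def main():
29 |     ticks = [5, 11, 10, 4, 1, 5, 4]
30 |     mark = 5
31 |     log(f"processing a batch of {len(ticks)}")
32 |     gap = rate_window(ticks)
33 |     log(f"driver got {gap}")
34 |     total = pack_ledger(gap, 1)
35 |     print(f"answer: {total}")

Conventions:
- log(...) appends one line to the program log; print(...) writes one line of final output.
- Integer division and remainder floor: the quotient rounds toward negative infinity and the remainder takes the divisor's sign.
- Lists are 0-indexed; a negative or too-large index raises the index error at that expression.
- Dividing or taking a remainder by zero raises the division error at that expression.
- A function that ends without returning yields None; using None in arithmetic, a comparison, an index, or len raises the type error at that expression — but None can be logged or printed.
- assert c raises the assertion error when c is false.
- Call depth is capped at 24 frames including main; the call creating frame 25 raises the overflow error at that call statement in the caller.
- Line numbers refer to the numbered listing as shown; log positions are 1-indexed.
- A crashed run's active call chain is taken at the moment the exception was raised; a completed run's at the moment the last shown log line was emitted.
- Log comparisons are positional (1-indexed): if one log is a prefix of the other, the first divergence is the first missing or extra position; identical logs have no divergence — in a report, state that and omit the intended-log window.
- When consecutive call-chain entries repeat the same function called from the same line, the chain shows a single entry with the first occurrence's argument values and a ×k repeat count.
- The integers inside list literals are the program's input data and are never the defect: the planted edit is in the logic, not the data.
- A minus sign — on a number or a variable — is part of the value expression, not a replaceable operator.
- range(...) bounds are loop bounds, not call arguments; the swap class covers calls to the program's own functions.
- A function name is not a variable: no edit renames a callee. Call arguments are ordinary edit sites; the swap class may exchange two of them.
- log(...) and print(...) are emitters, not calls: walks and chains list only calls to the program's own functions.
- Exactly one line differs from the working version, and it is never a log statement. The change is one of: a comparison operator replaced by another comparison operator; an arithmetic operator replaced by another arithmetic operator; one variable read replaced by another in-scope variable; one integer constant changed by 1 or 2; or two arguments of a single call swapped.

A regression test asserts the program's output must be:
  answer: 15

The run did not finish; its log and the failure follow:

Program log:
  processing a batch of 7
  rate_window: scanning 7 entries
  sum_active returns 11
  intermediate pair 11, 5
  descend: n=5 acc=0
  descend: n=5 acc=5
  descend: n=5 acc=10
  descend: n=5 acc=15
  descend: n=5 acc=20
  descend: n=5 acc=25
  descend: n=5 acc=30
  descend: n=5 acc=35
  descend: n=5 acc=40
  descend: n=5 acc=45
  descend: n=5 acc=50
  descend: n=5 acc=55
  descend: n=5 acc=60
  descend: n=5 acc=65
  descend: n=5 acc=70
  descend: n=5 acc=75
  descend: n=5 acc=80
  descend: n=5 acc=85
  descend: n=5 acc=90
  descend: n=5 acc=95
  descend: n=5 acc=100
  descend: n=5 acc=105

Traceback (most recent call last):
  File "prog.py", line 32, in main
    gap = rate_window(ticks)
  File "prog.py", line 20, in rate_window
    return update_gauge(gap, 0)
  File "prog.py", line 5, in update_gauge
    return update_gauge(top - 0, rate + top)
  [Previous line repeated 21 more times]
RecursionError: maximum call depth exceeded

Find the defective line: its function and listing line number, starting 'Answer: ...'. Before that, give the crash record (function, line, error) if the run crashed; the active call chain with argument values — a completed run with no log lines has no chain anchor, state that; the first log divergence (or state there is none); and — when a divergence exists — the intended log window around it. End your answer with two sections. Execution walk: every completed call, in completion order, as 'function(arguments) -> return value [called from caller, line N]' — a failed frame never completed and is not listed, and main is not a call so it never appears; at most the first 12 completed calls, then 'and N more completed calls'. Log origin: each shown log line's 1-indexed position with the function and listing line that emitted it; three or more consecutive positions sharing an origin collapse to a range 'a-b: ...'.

Answer: the defect is in update_gauge at line 5.
Core observation: The earliest visible damage is log position 6 — 'descend: n=5 acc=5' rather than the intended 'descend: n=4 acc=5'.
Crash: update_gauge, line 5, RecursionError.
Call chain: main -> rate_window([5, 11, 10, 4, 1, 5, 4]) (called at line 32) -> update_gauge(5, 0) (called at line 20) -> update_gauge(5, 5) (called at line 5) ×21.
First divergence: at position 6 the run shows 'descend: n=5 acc=5' where the working version logs 'descend: n=4 acc=5'.
Intended log window:
  4: intermediate pair 11, 5
  5: descend: n=5 acc=0
  6: descend: n=4 acc=5
  7: descend: n=3 acc=9
Execution walk:
  sum_active([5, 11, 10, 4, 1, 5, 4]) -> 11  [called from rate_window, line 17]
Log origins:
  1 — main, line 31
  2 — rate_window, line 16
  3 — sum_active, line 12
  4 — rate_window, line 19
  5-26 — update_gauge, line 4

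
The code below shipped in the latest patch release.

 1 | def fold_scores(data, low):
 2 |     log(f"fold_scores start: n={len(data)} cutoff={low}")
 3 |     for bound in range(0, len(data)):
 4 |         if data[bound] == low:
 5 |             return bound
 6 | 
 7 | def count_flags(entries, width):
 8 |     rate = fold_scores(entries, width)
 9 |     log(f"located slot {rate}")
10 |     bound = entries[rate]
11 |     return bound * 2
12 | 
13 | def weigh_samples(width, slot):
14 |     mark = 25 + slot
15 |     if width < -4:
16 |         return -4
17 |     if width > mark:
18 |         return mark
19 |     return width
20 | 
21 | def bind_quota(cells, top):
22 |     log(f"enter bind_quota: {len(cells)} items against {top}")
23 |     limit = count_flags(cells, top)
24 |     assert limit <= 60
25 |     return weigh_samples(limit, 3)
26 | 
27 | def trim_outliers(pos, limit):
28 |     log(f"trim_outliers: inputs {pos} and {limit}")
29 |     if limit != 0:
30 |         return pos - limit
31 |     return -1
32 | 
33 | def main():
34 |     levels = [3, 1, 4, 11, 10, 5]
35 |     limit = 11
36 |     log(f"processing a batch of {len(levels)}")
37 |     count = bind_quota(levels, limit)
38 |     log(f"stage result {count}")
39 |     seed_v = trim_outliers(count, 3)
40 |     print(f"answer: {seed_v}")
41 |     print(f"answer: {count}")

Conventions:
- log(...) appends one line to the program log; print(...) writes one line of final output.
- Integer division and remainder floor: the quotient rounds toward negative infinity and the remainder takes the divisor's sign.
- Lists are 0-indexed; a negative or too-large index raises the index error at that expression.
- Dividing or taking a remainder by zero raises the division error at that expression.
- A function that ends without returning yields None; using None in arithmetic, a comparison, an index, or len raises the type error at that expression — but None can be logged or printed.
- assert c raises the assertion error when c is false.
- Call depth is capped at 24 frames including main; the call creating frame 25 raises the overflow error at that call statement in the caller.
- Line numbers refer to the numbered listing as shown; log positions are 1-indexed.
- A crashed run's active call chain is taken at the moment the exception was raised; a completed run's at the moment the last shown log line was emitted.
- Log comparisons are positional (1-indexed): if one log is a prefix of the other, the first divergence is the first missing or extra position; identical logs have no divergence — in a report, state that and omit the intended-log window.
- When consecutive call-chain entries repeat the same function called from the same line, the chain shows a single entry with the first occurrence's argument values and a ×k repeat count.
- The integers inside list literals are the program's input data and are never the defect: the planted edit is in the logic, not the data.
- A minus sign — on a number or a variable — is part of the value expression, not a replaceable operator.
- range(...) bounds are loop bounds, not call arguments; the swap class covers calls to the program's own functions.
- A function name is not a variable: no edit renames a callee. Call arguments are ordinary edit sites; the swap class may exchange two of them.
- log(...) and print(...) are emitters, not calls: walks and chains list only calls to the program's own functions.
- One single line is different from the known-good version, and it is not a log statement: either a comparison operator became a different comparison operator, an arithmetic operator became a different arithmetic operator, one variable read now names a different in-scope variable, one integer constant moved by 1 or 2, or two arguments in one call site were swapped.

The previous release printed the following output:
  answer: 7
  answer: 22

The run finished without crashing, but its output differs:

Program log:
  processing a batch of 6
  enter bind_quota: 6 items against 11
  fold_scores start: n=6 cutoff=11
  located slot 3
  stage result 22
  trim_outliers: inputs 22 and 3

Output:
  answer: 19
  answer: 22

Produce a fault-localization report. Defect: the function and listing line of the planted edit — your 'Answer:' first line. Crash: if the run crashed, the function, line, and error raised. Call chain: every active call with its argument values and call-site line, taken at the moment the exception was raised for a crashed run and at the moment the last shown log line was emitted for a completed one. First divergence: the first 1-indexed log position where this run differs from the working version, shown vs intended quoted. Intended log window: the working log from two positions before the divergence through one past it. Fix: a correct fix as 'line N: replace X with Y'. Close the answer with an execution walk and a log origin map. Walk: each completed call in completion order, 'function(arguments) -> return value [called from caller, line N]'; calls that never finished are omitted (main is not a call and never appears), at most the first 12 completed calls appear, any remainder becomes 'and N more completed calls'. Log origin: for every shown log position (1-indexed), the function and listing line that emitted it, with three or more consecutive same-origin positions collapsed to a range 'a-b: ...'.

Answer: the defect is in trim_outliers at line 30.
Key observation: Nothing in the log betrays the bug — only the output does.
Call chain: main -> trim_outliers(22, 3) (called at line 39).
First divergence: none; the two logs match at every position.
Execution walk:
  fold_scores([3, 1, 4, 11, 10, 5], 11) -> 3  [called from count_flags, line 8]
  count_flags([3, 1, 4, 11, 10, 5], 11) -> 22  [called from bind_quota, line 23]
  weigh_samples(22, 3) -> 22  [called from bind_quota, line 25]
  bind_quota([3, 1, 4, 11, 10, 5], 11) -> 22  [called from main, line 37]
  trim_outliers(22, 3) -> 19  [called from main, line 39]
Log line origins:
  1 — main, line 36
  2 — bind_quota, line 22
  3 — fold_scores, line 2
  4 — count_flags, line 9
  5 — main, line 38
  6 — trim_outliers, line 28
A correct fix: line 30: replace `-` with `//`.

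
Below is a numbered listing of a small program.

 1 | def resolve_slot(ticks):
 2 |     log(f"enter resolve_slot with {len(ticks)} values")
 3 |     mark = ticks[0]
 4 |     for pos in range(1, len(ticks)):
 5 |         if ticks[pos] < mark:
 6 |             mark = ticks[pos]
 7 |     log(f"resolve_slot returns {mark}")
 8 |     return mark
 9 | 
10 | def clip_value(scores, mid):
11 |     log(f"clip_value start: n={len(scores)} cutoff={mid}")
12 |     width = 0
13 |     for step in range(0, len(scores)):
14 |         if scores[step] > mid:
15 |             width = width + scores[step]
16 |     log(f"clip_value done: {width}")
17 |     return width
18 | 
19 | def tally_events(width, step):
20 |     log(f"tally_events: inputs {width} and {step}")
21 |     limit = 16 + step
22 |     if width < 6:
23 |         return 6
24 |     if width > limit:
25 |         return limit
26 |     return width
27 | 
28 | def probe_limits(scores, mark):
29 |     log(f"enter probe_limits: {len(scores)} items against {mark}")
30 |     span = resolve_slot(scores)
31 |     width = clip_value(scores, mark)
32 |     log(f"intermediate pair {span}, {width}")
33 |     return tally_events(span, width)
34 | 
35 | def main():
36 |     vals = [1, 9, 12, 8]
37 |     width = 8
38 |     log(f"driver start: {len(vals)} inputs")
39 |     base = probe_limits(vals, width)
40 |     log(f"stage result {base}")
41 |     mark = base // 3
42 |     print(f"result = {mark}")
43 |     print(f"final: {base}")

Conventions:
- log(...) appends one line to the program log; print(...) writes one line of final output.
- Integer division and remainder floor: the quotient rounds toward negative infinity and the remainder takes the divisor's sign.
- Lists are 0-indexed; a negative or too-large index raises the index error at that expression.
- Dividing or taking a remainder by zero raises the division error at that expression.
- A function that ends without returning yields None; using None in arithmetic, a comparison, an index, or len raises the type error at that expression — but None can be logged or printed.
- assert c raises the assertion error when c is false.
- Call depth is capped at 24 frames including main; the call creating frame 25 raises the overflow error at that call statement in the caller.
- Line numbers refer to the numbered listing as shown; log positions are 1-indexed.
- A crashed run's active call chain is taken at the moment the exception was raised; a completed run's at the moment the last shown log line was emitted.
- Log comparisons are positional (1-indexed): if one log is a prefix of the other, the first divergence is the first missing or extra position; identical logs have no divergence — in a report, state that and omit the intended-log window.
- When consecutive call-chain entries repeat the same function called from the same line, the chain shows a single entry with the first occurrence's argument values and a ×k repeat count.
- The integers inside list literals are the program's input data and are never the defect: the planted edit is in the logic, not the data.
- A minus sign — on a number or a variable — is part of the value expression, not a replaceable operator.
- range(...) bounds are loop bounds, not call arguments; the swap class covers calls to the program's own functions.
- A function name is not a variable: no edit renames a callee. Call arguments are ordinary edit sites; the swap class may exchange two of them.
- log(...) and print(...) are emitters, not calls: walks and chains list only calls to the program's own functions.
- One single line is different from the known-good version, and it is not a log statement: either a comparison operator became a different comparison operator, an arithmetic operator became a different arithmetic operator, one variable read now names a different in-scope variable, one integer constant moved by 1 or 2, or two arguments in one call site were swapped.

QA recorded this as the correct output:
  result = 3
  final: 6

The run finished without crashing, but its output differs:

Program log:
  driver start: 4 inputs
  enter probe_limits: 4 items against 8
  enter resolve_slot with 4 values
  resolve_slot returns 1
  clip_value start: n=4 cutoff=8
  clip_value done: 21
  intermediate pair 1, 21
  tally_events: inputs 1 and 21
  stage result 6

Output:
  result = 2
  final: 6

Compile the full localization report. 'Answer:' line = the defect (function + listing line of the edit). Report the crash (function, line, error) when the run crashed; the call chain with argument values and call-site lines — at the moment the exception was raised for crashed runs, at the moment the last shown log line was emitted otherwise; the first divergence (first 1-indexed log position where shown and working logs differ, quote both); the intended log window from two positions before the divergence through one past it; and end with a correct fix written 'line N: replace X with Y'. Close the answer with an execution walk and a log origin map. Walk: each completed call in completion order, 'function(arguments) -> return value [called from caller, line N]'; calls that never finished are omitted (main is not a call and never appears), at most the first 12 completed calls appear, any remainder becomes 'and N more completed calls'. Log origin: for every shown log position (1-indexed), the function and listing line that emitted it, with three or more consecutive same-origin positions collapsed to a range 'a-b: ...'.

Answer: the defect is in main at line 41.
The tell: Every logged value matches the working version; the printed result is what differs.
Call chain: main.
First divergence: none — the logs agree in full.
Execution walk:
  resolve_slot([1, 9, 12, 8]) -> 1  [called from probe_limits, line 30]
  clip_value([1, 9, 12, 8], 8) -> 21  [called from probe_limits, line 31]
  tally_events(1, 21) -> 6  [called from probe_limits, line 33]
  probe_limits([1, 9, 12, 8], 8) -> 6  [called from main, line 39]
Log line origins:
  1: emitted by main (line 38)
  2: emitted by probe_limits (line 29)
  3: emitted by resolve_slot (line 2)
  4: emitted by resolve_slot (line 7)
  5: emitted by clip_value (line 11)
  6: emitted by clip_value (line 16)
  7: emitted by probe_limits (line 32)
  8: emitted by tally_events (line 20)
  9: emitted by main (line 40)
A correct fix: line 41: replace `//` with `-`.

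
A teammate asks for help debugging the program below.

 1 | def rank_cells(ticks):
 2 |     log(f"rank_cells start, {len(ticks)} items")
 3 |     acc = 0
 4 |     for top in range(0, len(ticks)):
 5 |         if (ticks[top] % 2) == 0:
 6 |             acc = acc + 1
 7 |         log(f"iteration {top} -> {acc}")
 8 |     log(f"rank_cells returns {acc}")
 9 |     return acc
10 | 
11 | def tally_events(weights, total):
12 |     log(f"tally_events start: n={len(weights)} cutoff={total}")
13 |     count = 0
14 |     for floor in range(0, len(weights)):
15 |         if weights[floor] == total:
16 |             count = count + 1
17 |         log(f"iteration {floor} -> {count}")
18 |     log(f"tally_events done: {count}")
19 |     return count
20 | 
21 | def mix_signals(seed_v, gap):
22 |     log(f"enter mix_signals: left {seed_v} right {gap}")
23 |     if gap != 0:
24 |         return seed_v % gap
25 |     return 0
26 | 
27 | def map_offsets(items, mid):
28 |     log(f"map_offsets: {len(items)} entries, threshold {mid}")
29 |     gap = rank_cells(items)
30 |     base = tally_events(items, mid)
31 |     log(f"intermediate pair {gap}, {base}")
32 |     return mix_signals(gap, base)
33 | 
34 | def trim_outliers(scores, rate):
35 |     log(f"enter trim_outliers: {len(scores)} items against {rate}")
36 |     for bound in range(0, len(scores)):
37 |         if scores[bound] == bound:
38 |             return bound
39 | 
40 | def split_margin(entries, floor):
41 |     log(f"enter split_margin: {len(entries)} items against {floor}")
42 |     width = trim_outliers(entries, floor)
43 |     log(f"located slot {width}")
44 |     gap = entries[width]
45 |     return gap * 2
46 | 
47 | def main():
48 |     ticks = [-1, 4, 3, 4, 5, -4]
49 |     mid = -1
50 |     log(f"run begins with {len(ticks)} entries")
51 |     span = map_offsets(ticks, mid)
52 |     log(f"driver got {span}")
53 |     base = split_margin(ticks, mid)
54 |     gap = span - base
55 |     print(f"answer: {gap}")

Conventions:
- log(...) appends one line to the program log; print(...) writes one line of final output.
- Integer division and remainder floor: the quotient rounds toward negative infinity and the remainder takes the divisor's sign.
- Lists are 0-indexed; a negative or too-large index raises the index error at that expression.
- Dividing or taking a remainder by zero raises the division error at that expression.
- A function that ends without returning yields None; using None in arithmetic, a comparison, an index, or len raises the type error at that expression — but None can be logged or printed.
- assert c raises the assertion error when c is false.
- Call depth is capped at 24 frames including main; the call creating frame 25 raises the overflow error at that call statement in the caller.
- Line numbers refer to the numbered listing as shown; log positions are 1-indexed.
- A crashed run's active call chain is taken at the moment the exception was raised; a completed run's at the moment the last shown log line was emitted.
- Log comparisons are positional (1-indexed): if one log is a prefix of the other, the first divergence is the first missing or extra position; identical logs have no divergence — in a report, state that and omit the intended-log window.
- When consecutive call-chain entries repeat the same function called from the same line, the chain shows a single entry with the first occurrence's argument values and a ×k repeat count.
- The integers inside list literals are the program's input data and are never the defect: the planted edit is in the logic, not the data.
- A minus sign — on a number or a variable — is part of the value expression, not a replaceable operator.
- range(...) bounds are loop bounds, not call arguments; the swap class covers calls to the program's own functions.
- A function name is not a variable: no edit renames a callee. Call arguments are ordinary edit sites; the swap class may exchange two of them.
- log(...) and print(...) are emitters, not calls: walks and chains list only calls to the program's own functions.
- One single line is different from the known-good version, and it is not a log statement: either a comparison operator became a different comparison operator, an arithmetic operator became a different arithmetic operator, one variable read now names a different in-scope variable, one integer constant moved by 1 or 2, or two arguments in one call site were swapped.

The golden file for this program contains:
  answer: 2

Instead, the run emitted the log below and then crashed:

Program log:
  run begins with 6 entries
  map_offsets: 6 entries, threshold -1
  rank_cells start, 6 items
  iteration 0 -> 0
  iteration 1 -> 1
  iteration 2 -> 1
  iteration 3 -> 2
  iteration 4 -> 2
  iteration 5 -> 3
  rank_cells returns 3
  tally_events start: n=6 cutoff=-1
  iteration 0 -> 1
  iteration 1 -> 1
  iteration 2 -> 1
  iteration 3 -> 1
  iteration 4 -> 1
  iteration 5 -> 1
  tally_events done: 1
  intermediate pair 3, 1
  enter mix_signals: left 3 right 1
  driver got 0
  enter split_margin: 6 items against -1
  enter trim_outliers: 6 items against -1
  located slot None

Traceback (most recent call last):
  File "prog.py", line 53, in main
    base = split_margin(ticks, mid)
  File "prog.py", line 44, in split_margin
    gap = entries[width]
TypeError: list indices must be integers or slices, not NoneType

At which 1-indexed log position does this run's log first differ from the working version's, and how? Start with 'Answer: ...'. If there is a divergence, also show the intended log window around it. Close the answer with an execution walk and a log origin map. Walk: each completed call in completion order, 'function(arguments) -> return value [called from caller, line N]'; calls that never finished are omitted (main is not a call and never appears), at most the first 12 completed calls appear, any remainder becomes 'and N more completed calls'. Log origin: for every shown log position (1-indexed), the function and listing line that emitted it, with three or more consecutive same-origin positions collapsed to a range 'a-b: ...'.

Answer: position 24 — shown 'located slot None', intended 'located slot 0'.
Intended log window:
  22: enter split_margin: 6 items against -1
  23: enter trim_outliers: 6 items against -1
  24: located slot 0
Execution walk:
  rank_cells([-1, 4, 3, 4, 5, -4]) -> 3  [called from map_offsets, line 29]
  tally_events([-1, 4, 3, 4, 5, -4], -1) -> 1  [called from map_offsets, line 30]
  mix_signals(3, 1) -> 0  [called from map_offsets, line 32]
  map_offsets([-1, 4, 3, 4, 5, -4], -1) -> 0  [called from main, line 51]
  trim_outliers([-1, 4, 3, 4, 5, -4], -1) -> None  [called from split_margin, line 42]
Log origin:
  1: emitted by main (line 50)
  2: emitted by map_offsets (line 28)
  3: emitted by rank_cells (line 2)
  4-9: emitted by rank_cells (line 7)
  10: emitted by rank_cells (line 8)
  11: emitted by tally_events (line 12)
  12-17: emitted by tally_events (line 17)
  18: emitted by tally_events (line 18)
  19: emitted by map_offsets (line 31)
  20: emitted by mix_signals (line 22)
  21: emitted by main (line 52)
  22: emitted by split_margin (line 41)
  23: emitted by trim_outliers (line 35)
  24: emitted by split_margin (line 43)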